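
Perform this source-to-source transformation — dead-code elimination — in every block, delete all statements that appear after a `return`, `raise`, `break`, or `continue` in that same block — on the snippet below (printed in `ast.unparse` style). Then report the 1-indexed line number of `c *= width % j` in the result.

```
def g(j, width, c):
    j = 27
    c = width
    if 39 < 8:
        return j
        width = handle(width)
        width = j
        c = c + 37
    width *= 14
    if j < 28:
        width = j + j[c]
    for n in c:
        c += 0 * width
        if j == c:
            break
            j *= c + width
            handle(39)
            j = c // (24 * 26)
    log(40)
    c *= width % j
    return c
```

Transformed code:
def g(j, width, c):
    j = 27
    c = width
    if 39 < 8:
        return j
    width *= 14
    if j < 28:
        width = j + j[c]
    for n in c:
        c += 0 * width
        if j == c:
            break
    log(40)
    c *= width % j
    return c

14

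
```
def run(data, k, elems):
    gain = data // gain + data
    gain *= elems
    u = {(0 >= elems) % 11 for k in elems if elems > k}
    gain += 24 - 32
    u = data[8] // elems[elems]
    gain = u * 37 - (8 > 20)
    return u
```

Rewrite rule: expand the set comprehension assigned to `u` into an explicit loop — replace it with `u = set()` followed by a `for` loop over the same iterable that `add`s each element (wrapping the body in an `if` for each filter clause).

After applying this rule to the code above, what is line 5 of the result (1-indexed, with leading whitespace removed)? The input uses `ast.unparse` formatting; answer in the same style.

for k in elems:

Transformed code:
def run(data, k, elems):
    gain = data // gain + data
    gain *= elems
    u = set()
    for k in elems:
        if elems > k:
            u.add((0 >= elems) % 11)
    gain += 24 - 32
    u = data[8] // elems[elems]
    gain = u * 37 - (8 > 20)
    return u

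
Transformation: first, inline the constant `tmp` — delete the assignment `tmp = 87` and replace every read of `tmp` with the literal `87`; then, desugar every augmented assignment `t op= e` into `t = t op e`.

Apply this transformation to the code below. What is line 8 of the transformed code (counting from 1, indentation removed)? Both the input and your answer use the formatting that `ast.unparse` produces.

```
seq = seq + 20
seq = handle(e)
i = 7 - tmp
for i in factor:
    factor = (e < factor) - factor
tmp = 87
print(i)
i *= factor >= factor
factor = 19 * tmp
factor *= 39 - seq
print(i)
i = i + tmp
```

factor = 19 * 87

Transformed code:
seq = seq + 20
seq = handle(e)
i = 7 - 87
for i in factor:
    factor = (e < factor) - factor
print(i)
i = i * (factor >= factor)
factor = 19 * 87
factor = factor * (39 - seq)
print(i)
i = i + 87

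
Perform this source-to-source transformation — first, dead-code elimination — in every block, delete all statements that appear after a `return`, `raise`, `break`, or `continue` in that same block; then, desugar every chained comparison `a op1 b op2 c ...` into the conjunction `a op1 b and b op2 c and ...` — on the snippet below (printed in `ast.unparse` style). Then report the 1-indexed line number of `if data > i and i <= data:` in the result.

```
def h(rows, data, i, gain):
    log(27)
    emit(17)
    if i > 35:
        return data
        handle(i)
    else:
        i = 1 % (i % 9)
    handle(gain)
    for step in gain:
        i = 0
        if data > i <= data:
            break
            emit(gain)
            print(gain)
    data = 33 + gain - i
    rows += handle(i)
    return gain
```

11

Transformed code:
def h(rows, data, i, gain):
    log(27)
    emit(17)
    if i > 35:
        return data
    else:
        i = 1 % (i % 9)
    handle(gain)
    for step in gain:
        i = 0
        if data > i and i <= data:
            break
    data = 33 + gain - i
    rows += handle(i)
    return gain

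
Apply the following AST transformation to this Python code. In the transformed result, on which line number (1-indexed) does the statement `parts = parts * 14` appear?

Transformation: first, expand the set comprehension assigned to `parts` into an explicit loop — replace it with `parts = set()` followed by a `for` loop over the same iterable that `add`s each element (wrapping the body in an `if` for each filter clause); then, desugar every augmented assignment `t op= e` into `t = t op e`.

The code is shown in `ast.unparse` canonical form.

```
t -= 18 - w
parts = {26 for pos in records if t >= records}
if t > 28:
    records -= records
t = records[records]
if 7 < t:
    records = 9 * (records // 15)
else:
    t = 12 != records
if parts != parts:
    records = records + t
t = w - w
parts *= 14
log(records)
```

Transformed code:
t = t - (18 - w)
parts = set()
for pos in records:
    if t >= records:
        parts.add(26)
if t > 28:
    records = records - records
t = records[records]
if 7 < t:
    records = 9 * (records // 15)
else:
    t = 12 != records
if parts != parts:
    records = records + t
t = w - w
parts = parts * 14
log(records)

16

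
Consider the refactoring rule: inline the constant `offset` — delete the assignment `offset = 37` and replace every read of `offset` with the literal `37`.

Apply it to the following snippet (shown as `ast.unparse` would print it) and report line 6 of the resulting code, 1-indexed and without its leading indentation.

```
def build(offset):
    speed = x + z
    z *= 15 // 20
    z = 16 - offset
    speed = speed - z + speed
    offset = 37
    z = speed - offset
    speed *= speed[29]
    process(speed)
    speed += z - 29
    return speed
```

z = speed - 37

Transformed code:
def build(offset):
    speed = x + z
    z *= 15 // 20
    z = 16 - 37
    speed = speed - z + speed
    z = speed - 37
    speed *= speed[29]
    process(speed)
    speed += z - 29
    return speed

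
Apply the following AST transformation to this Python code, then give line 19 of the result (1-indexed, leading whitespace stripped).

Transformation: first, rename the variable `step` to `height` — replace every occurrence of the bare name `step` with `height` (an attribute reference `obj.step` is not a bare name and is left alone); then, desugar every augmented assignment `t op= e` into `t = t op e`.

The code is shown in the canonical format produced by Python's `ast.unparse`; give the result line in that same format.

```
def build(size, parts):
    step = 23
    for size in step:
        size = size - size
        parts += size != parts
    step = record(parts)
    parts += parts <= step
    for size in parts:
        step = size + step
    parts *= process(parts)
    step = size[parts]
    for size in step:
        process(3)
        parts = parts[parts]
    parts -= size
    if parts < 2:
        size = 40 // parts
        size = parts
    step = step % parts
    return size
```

Transformed code:
def build(size, parts):
    height = 23
    for size in height:
        size = size - size
        parts = parts + (size != parts)
    height = record(parts)
    parts = parts + (parts <= height)
    for size in parts:
        height = size + height
    parts = parts * process(parts)
    height = size[parts]
    for size in height:
        process(3)
        parts = parts[parts]
    parts = parts - size
    if parts < 2:
        size = 40 // parts
        size = parts
    height = height % parts
    return size

height = height % parts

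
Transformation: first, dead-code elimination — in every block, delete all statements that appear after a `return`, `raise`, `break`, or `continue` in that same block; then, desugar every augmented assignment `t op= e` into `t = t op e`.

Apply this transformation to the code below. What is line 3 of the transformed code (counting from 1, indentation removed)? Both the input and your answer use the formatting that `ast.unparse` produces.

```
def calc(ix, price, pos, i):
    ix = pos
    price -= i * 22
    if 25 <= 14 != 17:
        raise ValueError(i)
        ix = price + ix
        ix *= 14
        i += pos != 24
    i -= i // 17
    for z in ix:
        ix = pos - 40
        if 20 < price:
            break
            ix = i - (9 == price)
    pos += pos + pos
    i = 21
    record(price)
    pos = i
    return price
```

Transformed code:
def calc(ix, price, pos, i):
    ix = pos
    price = price - i * 22
    if 25 <= 14 != 17:
        raise ValueError(i)
    i = i - i // 17
    for z in ix:
        ix = pos - 40
        if 20 < price:
            break
    pos = pos + (pos + pos)
    i = 21
    record(price)
    pos = i
    return price

price = price - i * 22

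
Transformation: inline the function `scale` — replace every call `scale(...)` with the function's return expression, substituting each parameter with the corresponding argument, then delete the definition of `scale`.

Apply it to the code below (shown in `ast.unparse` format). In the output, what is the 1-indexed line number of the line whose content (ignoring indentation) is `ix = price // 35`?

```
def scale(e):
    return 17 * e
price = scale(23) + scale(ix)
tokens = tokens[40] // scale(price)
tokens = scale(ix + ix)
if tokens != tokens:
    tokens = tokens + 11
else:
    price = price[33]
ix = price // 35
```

8

Transformed code:
price = 17 * 23 + 17 * ix
tokens = tokens[40] // (17 * price)
tokens = 17 * (ix + ix)
if tokens != tokens:
    tokens = tokens + 11
else:
    price = price[33]
ix = price // 35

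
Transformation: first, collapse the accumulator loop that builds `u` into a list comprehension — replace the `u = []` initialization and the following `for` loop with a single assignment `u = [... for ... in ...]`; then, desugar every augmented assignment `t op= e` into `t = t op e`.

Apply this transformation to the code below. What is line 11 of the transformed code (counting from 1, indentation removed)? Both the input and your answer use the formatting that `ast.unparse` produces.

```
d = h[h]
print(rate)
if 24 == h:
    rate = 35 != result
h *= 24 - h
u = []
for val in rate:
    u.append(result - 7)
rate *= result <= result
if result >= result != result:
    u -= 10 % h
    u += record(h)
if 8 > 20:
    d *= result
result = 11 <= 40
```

if 8 > 20:

Transformed code:
d = h[h]
print(rate)
if 24 == h:
    rate = 35 != result
h = h * (24 - h)
u = [result - 7 for val in rate]
rate = rate * (result <= result)
if result >= result != result:
    u = u - 10 % h
    u = u + record(h)
if 8 > 20:
    d = d * result
result = 11 <= 40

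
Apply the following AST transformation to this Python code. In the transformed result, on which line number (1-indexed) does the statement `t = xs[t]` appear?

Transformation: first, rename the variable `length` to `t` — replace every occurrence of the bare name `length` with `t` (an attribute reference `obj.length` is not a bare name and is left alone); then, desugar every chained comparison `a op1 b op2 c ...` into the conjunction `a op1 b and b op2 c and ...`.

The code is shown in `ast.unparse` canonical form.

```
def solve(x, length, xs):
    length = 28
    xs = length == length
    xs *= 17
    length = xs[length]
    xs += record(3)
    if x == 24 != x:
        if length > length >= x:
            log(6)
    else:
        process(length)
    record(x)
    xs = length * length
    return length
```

5

Transformed code:
def solve(x, t, xs):
    t = 28
    xs = t == t
    xs *= 17
    t = xs[t]
    xs += record(3)
    if x == 24 and 24 != x:
        if t > t and t >= x:
            log(6)
    else:
        process(t)
    record(x)
    xs = t * t
    return t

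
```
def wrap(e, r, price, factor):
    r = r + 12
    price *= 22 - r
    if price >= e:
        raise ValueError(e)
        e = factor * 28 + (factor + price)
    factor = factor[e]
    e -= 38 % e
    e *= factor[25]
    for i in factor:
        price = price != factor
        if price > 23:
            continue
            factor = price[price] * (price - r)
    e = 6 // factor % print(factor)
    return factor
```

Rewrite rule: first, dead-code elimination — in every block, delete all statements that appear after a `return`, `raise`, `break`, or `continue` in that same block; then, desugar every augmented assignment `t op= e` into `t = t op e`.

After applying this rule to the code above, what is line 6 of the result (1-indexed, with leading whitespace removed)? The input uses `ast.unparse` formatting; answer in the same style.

Transformed code:
def wrap(e, r, price, factor):
    r = r + 12
    price = price * (22 - r)
    if price >= e:
        raise ValueError(e)
    factor = factor[e]
    e = e - 38 % e
    e = e * factor[25]
    for i in factor:
        price = price != factor
        if price > 23:
            continue
    e = 6 // factor % print(factor)
    return factor

factor = factor[e]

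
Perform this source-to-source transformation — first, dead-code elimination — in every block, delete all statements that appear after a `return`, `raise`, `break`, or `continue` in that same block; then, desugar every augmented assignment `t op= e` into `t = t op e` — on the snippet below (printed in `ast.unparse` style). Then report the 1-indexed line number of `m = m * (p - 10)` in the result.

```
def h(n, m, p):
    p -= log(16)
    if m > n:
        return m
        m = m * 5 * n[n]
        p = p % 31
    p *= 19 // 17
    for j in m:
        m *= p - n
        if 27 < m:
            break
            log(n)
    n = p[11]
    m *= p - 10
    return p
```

11

Transformed code:
def h(n, m, p):
    p = p - log(16)
    if m > n:
        return m
    p = p * (19 // 17)
    for j in m:
        m = m * (p - n)
        if 27 < m:
            break
    n = p[11]
    m = m * (p - 10)
    return p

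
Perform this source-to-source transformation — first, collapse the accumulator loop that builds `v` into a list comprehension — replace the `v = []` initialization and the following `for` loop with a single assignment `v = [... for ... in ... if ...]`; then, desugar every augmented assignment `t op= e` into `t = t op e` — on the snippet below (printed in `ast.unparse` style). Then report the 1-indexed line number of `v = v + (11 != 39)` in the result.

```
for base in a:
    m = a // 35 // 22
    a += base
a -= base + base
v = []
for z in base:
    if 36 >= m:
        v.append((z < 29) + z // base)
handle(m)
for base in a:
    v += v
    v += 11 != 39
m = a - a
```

Transformed code:
for base in a:
    m = a // 35 // 22
    a = a + base
a = a - (base + base)
v = [(z < 29) + z // base for z in base if 36 >= m]
handle(m)
for base in a:
    v = v + v
    v = v + (11 != 39)
m = a - a

9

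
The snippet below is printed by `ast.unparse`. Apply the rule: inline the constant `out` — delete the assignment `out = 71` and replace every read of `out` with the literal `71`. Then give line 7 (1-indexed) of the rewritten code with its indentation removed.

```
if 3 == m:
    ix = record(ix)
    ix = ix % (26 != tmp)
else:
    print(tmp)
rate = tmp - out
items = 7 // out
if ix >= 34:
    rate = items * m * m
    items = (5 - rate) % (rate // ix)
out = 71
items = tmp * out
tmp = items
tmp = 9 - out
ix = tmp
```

Transformed code:
if 3 == m:
    ix = record(ix)
    ix = ix % (26 != tmp)
else:
    print(tmp)
rate = tmp - 71
items = 7 // 71
if ix >= 34:
    rate = items * m * m
    items = (5 - rate) % (rate // ix)
items = tmp * 71
tmp = items
tmp = 9 - 71
ix = tmp

items = 7 // 71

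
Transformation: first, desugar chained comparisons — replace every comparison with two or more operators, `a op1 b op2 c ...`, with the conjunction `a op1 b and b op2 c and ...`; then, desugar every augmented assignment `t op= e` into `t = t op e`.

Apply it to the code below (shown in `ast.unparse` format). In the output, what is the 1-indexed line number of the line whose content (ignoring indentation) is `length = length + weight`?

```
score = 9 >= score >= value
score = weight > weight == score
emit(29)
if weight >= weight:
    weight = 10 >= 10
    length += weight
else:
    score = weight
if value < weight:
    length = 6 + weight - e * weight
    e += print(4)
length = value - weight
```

6

Transformed code:
score = 9 >= score and score >= value
score = weight > weight and weight == score
emit(29)
if weight >= weight:
    weight = 10 >= 10
    length = length + weight
else:
    score = weight
if value < weight:
    length = 6 + weight - e * weight
    e = e + print(4)
length = value - weight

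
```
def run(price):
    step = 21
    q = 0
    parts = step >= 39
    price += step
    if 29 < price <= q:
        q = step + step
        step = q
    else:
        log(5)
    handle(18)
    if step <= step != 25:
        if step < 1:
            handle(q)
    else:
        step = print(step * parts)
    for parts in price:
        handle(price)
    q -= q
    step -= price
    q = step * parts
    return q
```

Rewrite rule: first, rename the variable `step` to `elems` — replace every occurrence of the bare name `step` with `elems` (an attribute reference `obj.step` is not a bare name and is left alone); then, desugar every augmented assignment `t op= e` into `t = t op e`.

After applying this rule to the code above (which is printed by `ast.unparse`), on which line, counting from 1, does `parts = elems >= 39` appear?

Transformed code:
def run(price):
    elems = 21
    q = 0
    parts = elems >= 39
    price = price + elems
    if 29 < price <= q:
        q = elems + elems
        elems = q
    else:
        log(5)
    handle(18)
    if elems <= elems != 25:
        if elems < 1:
            handle(q)
    else:
        elems = print(elems * parts)
    for parts in price:
        handle(price)
    q = q - q
    elems = elems - price
    q = elems * parts
    return q

4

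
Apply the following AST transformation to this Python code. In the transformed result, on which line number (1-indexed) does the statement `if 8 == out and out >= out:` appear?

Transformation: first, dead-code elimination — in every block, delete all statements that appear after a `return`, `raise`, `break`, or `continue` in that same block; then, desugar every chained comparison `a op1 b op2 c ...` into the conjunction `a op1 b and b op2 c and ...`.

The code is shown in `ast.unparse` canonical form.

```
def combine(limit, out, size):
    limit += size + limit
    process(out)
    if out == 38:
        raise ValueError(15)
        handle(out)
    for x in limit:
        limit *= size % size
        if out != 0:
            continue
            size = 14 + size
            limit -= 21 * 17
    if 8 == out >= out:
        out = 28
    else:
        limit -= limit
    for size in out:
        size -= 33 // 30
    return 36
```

Transformed code:
def combine(limit, out, size):
    limit += size + limit
    process(out)
    if out == 38:
        raise ValueError(15)
    for x in limit:
        limit *= size % size
        if out != 0:
            continue
    if 8 == out and out >= out:
        out = 28
    else:
        limit -= limit
    for size in out:
        size -= 33 // 30
    return 36

10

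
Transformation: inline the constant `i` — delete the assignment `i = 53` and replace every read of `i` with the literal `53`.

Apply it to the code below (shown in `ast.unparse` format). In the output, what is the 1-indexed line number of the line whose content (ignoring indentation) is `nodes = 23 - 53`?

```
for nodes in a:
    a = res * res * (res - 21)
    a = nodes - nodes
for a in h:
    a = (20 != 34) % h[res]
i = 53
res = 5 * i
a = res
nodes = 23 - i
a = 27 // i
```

8

Transformed code:
for nodes in a:
    a = res * res * (res - 21)
    a = nodes - nodes
for a in h:
    a = (20 != 34) % h[res]
res = 5 * 53
a = res
nodes = 23 - 53
a = 27 // 53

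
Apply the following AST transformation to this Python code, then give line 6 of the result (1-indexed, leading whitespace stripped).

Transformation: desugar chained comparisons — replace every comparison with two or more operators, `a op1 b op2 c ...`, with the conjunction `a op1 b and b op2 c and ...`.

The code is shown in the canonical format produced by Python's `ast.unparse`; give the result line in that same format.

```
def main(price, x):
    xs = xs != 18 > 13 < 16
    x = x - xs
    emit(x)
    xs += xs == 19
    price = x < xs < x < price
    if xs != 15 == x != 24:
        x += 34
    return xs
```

price = x < xs and xs < x and (x < price)

Transformed code:
def main(price, x):
    xs = xs != 18 and 18 > 13 and (13 < 16)
    x = x - xs
    emit(x)
    xs += xs == 19
    price = x < xs and xs < x and (x < price)
    if xs != 15 and 15 == x and (x != 24):
        x += 34
    return xs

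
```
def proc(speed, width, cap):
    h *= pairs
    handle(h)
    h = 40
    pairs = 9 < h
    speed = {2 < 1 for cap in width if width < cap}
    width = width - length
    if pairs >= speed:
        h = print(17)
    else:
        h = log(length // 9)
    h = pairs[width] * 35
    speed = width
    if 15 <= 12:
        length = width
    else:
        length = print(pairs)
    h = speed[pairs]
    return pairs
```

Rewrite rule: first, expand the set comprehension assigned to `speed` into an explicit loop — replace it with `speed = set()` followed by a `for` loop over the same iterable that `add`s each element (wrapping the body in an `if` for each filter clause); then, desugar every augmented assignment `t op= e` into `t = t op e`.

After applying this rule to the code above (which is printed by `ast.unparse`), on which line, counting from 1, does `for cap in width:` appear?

Transformed code:
def proc(speed, width, cap):
    h = h * pairs
    handle(h)
    h = 40
    pairs = 9 < h
    speed = set()
    for cap in width:
        if width < cap:
            speed.add(2 < 1)
    width = width - length
    if pairs >= speed:
        h = print(17)
    else:
        h = log(length // 9)
    h = pairs[width] * 35
    speed = width
    if 15 <= 12:
        length = width
    else:
        length = print(pairs)
    h = speed[pairs]
    return pairs

7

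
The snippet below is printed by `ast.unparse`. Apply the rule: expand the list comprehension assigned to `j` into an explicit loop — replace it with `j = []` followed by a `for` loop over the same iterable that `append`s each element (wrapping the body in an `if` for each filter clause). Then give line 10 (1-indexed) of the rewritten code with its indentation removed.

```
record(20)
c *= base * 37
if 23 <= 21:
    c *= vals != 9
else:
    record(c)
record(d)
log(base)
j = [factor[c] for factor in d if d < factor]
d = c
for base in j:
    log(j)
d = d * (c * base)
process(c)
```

for factor in d:

Transformed code:
record(20)
c *= base * 37
if 23 <= 21:
    c *= vals != 9
else:
    record(c)
record(d)
log(base)
j = []
for factor in d:
    if d < factor:
        j.append(factor[c])
d = c
for base in j:
    log(j)
d = d * (c * base)
process(c)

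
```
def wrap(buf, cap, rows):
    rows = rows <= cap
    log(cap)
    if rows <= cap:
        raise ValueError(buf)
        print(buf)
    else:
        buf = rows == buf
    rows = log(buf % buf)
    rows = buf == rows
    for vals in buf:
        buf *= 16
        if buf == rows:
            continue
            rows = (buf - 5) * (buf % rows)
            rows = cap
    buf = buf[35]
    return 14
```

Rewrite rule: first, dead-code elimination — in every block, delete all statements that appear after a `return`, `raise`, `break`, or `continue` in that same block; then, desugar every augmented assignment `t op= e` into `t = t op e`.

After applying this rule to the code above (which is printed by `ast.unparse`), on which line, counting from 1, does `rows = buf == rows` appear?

9

Transformed code:
def wrap(buf, cap, rows):
    rows = rows <= cap
    log(cap)
    if rows <= cap:
        raise ValueError(buf)
    else:
        buf = rows == buf
    rows = log(buf % buf)
    rows = buf == rows
    for vals in buf:
        buf = buf * 16
        if buf == rows:
            continue
    buf = buf[35]
    return 14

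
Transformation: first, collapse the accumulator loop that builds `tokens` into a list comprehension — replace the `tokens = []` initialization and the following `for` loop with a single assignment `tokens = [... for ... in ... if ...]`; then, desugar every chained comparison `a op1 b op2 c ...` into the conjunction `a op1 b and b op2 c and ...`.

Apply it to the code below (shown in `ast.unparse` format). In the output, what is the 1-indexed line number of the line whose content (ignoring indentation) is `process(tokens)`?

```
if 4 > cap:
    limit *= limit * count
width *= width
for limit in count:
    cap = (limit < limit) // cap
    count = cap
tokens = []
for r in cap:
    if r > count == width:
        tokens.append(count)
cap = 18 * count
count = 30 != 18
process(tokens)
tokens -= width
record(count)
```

Transformed code:
if 4 > cap:
    limit *= limit * count
width *= width
for limit in count:
    cap = (limit < limit) // cap
    count = cap
tokens = [count for r in cap if r > count and count == width]
cap = 18 * count
count = 30 != 18
process(tokens)
tokens -= width
record(count)

10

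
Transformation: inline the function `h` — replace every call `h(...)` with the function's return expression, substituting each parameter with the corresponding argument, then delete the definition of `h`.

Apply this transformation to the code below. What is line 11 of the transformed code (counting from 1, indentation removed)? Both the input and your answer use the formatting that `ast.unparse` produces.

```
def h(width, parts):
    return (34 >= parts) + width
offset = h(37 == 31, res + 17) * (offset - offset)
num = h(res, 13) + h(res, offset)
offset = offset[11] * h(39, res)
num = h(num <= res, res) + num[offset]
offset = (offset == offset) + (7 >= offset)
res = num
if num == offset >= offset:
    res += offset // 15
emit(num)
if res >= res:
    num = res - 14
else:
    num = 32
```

Transformed code:
offset = ((34 >= res + 17) + (37 == 31)) * (offset - offset)
num = (34 >= 13) + res + ((34 >= offset) + res)
offset = offset[11] * ((34 >= res) + 39)
num = (34 >= res) + (num <= res) + num[offset]
offset = (offset == offset) + (7 >= offset)
res = num
if num == offset >= offset:
    res += offset // 15
emit(num)
if res >= res:
    num = res - 14
else:
    num = 32

num = res - 14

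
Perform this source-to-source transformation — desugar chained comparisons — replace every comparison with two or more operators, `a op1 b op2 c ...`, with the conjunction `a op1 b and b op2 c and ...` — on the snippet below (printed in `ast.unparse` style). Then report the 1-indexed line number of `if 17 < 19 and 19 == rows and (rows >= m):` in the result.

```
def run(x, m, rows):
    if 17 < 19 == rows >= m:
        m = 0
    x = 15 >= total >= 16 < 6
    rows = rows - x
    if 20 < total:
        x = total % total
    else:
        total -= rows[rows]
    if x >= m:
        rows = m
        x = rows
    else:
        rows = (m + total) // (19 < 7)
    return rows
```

Transformed code:
def run(x, m, rows):
    if 17 < 19 and 19 == rows and (rows >= m):
        m = 0
    x = 15 >= total and total >= 16 and (16 < 6)
    rows = rows - x
    if 20 < total:
        x = total % total
    else:
        total -= rows[rows]
    if x >= m:
        rows = m
        x = rows
    else:
        rows = (m + total) // (19 < 7)
    return rows

2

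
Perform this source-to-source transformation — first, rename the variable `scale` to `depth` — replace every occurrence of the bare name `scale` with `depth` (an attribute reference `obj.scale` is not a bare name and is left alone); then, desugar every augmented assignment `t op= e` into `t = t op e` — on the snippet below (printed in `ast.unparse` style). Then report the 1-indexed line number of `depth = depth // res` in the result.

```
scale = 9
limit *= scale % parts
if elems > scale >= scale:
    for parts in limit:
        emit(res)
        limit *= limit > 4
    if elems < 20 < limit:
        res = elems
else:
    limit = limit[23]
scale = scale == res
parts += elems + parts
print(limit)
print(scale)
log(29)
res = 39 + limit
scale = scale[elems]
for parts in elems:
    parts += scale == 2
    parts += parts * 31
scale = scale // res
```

Transformed code:
depth = 9
limit = limit * (depth % parts)
if elems > depth >= depth:
    for parts in limit:
        emit(res)
        limit = limit * (limit > 4)
    if elems < 20 < limit:
        res = elems
else:
    limit = limit[23]
depth = depth == res
parts = parts + (elems + parts)
print(limit)
print(depth)
log(29)
res = 39 + limit
depth = depth[elems]
for parts in elems:
    parts = parts + (depth == 2)
    parts = parts + parts * 31
depth = depth // res

21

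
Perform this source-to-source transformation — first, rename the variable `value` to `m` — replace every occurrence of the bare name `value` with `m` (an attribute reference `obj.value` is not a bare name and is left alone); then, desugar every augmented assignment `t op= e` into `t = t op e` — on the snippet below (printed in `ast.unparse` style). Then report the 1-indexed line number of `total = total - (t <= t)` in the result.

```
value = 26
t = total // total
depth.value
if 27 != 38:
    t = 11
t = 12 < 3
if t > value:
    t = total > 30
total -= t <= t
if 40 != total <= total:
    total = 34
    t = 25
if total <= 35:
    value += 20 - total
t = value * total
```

9

Transformed code:
m = 26
t = total // total
depth.value
if 27 != 38:
    t = 11
t = 12 < 3
if t > m:
    t = total > 30
total = total - (t <= t)
if 40 != total <= total:
    total = 34
    t = 25
if total <= 35:
    m = m + (20 - total)
t = m * total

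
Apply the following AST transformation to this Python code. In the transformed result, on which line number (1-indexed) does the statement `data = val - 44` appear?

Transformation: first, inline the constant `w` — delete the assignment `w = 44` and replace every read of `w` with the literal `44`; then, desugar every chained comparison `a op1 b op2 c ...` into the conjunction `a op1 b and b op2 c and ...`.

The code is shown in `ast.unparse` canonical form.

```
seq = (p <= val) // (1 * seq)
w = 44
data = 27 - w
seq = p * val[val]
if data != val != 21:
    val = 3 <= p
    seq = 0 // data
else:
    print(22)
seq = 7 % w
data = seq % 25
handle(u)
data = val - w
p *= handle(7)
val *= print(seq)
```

Transformed code:
seq = (p <= val) // (1 * seq)
data = 27 - 44
seq = p * val[val]
if data != val and val != 21:
    val = 3 <= p
    seq = 0 // data
else:
    print(22)
seq = 7 % 44
data = seq % 25
handle(u)
data = val - 44
p *= handle(7)
val *= print(seq)

12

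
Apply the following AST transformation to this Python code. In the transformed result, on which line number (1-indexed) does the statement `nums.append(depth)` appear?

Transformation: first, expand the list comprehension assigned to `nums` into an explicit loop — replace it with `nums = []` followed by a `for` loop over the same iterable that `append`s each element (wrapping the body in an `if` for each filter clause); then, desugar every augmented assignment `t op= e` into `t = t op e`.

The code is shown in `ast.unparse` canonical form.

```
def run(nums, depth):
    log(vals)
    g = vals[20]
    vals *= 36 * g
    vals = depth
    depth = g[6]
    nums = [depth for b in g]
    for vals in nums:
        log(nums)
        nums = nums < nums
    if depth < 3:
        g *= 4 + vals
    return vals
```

Transformed code:
def run(nums, depth):
    log(vals)
    g = vals[20]
    vals = vals * (36 * g)
    vals = depth
    depth = g[6]
    nums = []
    for b in g:
        nums.append(depth)
    for vals in nums:
        log(nums)
        nums = nums < nums
    if depth < 3:
        g = g * (4 + vals)
    return vals

9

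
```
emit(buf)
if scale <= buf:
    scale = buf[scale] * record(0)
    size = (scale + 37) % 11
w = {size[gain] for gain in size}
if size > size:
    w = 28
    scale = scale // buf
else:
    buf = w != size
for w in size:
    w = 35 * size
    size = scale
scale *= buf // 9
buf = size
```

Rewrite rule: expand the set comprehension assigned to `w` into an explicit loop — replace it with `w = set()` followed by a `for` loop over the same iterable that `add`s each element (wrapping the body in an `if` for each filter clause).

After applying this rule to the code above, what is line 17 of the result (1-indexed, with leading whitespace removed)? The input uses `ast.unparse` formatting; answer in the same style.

buf = size

Transformed code:
emit(buf)
if scale <= buf:
    scale = buf[scale] * record(0)
    size = (scale + 37) % 11
w = set()
for gain in size:
    w.add(size[gain])
if size > size:
    w = 28
    scale = scale // buf
else:
    buf = w != size
for w in size:
    w = 35 * size
    size = scale
scale *= buf // 9
buf = size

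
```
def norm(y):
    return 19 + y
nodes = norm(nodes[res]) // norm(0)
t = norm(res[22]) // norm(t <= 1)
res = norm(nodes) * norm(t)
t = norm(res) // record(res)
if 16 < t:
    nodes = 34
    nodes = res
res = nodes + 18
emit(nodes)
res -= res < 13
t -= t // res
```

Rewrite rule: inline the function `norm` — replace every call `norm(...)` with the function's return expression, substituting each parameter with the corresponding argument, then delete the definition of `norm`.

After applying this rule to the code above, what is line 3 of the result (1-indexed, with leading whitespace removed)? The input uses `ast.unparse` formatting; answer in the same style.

res = (19 + nodes) * (19 + t)

Transformed code:
nodes = (19 + nodes[res]) // (19 + 0)
t = (19 + res[22]) // (19 + (t <= 1))
res = (19 + nodes) * (19 + t)
t = (19 + res) // record(res)
if 16 < t:
    nodes = 34
    nodes = res
res = nodes + 18
emit(nodes)
res -= res < 13
t -= t // res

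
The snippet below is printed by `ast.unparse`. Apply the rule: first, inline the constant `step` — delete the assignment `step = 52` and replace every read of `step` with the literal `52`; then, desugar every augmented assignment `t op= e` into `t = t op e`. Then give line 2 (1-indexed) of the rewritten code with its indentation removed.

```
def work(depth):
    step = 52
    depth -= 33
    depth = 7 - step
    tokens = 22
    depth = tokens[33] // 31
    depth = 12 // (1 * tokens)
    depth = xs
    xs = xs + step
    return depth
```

Transformed code:
def work(depth):
    depth = depth - 33
    depth = 7 - 52
    tokens = 22
    depth = tokens[33] // 31
    depth = 12 // (1 * tokens)
    depth = xs
    xs = xs + 52
    return depth

depth = depth - 33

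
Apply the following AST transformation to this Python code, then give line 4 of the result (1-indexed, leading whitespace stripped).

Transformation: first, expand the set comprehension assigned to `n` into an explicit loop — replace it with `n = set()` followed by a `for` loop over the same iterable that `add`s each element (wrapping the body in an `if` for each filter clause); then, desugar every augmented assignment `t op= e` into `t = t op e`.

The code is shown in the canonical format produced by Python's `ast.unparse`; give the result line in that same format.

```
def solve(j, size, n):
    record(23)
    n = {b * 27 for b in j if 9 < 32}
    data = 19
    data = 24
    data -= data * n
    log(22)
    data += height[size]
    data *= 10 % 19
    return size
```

Transformed code:
def solve(j, size, n):
    record(23)
    n = set()
    for b in j:
        if 9 < 32:
            n.add(b * 27)
    data = 19
    data = 24
    data = data - data * n
    log(22)
    data = data + height[size]
    data = data * (10 % 19)
    return size

for b in j:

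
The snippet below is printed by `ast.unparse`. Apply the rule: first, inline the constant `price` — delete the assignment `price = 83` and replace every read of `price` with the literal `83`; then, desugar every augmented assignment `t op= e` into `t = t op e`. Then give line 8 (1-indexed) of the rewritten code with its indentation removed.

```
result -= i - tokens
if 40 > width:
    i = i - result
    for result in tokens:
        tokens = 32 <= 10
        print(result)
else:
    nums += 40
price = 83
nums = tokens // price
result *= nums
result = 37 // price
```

nums = nums + 40

Transformed code:
result = result - (i - tokens)
if 40 > width:
    i = i - result
    for result in tokens:
        tokens = 32 <= 10
        print(result)
else:
    nums = nums + 40
nums = tokens // 83
result = result * nums
result = 37 // 83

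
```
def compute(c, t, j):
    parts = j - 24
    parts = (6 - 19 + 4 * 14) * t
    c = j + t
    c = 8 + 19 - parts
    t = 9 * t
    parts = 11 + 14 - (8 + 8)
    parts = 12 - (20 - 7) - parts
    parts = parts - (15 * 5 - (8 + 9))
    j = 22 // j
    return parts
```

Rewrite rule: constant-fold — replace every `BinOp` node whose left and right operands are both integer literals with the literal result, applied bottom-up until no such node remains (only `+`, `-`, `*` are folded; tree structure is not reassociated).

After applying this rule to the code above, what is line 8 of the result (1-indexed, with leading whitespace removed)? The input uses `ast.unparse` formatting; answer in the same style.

parts = -1 - parts

Transformed code:
def compute(c, t, j):
    parts = j - 24
    parts = 43 * t
    c = j + t
    c = 27 - parts
    t = 9 * t
    parts = 9
    parts = -1 - parts
    parts = parts - 58
    j = 22 // j
    return parts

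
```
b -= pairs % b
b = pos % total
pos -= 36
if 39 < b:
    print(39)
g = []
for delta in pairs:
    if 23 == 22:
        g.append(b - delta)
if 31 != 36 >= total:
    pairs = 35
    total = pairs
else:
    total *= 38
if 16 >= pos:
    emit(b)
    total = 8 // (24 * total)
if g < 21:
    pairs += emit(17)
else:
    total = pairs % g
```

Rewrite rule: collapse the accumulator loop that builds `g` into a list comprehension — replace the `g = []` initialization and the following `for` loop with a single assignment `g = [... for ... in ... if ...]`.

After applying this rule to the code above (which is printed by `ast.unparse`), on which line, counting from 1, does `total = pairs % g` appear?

18

Transformed code:
b -= pairs % b
b = pos % total
pos -= 36
if 39 < b:
    print(39)
g = [b - delta for delta in pairs if 23 == 22]
if 31 != 36 >= total:
    pairs = 35
    total = pairs
else:
    total *= 38
if 16 >= pos:
    emit(b)
    total = 8 // (24 * total)
if g < 21:
    pairs += emit(17)
else:
    total = pairs % g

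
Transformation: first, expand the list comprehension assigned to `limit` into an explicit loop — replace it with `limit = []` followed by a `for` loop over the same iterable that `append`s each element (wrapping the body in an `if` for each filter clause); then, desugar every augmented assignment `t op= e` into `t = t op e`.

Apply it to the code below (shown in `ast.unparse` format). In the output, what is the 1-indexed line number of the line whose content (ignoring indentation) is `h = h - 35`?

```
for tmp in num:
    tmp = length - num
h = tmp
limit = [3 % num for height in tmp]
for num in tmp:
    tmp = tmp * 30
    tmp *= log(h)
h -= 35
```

10

Transformed code:
for tmp in num:
    tmp = length - num
h = tmp
limit = []
for height in tmp:
    limit.append(3 % num)
for num in tmp:
    tmp = tmp * 30
    tmp = tmp * log(h)
h = h - 35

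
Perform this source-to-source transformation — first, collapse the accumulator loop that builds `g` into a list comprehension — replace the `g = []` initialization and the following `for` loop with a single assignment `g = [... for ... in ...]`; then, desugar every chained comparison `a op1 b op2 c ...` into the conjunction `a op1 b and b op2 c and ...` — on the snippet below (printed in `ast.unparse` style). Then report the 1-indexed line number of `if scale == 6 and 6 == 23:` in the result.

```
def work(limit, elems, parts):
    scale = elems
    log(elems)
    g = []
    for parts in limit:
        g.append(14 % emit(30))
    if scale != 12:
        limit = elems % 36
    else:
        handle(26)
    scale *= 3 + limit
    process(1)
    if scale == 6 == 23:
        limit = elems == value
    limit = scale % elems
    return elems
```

Transformed code:
def work(limit, elems, parts):
    scale = elems
    log(elems)
    g = [14 % emit(30) for parts in limit]
    if scale != 12:
        limit = elems % 36
    else:
        handle(26)
    scale *= 3 + limit
    process(1)
    if scale == 6 and 6 == 23:
        limit = elems == value
    limit = scale % elems
    return elems

11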